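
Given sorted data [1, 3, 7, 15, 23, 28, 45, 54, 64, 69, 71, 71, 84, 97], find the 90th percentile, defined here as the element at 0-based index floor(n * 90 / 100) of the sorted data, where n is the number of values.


The dataset has n = 14 elements.
Index = floor(14 * 90 / 100) = floor(1260 / 100) = floor(12.6) = 12
Counting from index 0 in the sorted data, the element at index 12 is 84.
Final answer: 84


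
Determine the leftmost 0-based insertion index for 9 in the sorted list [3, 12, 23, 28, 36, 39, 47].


List is sorted: [3, 12, 23, 28, 36, 39, 47]
We need the leftmost position where 9 can be inserted, i.e. the first index whose element is >= 9 (or the end of the list if none is).
Binary search with low=0, high=7 (0-based indices):
  low=0, high=7, mid=3: a[3]=28 >= 9, so high = 3
  low=0, high=3, mid=1: a[1]=12 >= 9, so high = 1
  low=0, high=1, mid=0: a[0]=3 < 9, so low = 1
Now low = high = 1, so the insertion index is 1.
Final answer: 1


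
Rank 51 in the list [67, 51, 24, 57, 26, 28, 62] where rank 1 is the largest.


Sort descending: [67, 62, 57, 51, 28, 26, 24]
Find 51 in the sorted list.
51 is at position 4.
Final answer: 4


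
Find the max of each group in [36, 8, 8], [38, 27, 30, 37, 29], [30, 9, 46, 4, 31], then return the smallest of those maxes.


Find max of each group:
  Group 1: [36, 8, 8] -> max = 36
  Group 2: [38, 27, 30, 37, 29] -> max = 38
  Group 3: [30, 9, 46, 4, 31] -> max = 46
Maxes: [36, 38, 46]
Minimum of maxes = 36
Final answer: 36


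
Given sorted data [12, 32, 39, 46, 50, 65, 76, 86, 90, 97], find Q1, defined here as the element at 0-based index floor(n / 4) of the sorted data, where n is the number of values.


The list has n = 10 elements.
Q1 index = floor(10 / 4) = floor(2.5) = 2
Counting from index 0 in the sorted data, the element at index 2 is 39.
Final answer: 39


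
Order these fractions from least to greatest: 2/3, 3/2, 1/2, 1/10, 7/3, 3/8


Convert to decimal for comparison:
  2/3 = 0.6667
  3/2 = 1.5
  1/2 = 0.5
  1/10 = 0.1
  7/3 = 2.3333
  3/8 = 0.375
Decimals in increasing order: 0.1 < 0.375 < 0.5 < 0.6667 < 1.5 < 2.3333
Writing each back as its fraction gives the sorted order.
Final answer: 1/10, 3/8, 1/2, 2/3, 3/2, 7/3


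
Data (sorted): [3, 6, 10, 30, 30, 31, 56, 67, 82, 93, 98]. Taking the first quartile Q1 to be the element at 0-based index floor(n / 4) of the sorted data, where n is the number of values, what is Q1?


The list has n = 11 elements.
Q1 index = floor(11 / 4) = floor(2.75) = 2
Counting from index 0 in the sorted data, the element at index 2 is 10.
Final answer: 10


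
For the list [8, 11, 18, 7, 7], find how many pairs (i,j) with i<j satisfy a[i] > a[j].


For each element, count the later elements that are smaller than it:
  8 (index 0): smaller elements after it = [7, 7] -> 2
  11 (index 1): smaller elements after it = [7, 7] -> 2
  18 (index 2): smaller elements after it = [7, 7] -> 2
  7 (index 3): smaller elements after it = [] -> 0
Total inversions = 2 + 2 + 2 + 0 = 6
Final answer: 6


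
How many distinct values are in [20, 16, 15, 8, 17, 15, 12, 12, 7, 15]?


List all unique values:
Distinct values: [7, 8, 12, 15, 16, 17, 20]
Count = 7
Final answer: 7


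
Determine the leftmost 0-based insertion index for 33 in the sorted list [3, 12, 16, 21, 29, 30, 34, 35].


List is sorted: [3, 12, 16, 21, 29, 30, 34, 35]
We need the leftmost position where 33 can be inserted, i.e. the first index whose element is >= 33 (or the end of the list if none is).
Binary search with low=0, high=8 (0-based indices):
  low=0, high=8, mid=4: a[4]=29 < 33, so low = 5
  low=5, high=8, mid=6: a[6]=34 >= 33, so high = 6
  low=5, high=6, mid=5: a[5]=30 < 33, so low = 6
Now low = high = 6, so the insertion index is 6.
Final answer: 6


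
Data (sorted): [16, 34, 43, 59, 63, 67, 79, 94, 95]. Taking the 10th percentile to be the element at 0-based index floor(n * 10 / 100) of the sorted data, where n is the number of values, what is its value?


The dataset has n = 9 elements.
Index = floor(9 * 10 / 100) = floor(90 / 100) = floor(0.9) = 0
Counting from index 0 in the sorted data, the element at index 0 is 16.
Final answer: 16


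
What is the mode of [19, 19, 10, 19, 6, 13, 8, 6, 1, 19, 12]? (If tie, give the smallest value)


Count the frequency of each value:
  1 appears 1 time(s)
  6 appears 2 time(s)
  8 appears 1 time(s)
  10 appears 1 time(s)
  12 appears 1 time(s)
  13 appears 1 time(s)
  19 appears 4 time(s)
Maximum frequency is 4.
Only 19 reaches that frequency, so it is the mode.
Final answer: 19


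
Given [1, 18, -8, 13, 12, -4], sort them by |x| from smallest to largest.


Compute absolute values:
  |1| = 1
  |18| = 18
  |-8| = 8
  |13| = 13
  |12| = 12
  |-4| = 4
Absolute values in increasing order: 1 < 4 < 8 < 12 < 13 < 18
Listing the original numbers in that order gives the answer.
Final answer: [1, -4, -8, 12, 13, 18]


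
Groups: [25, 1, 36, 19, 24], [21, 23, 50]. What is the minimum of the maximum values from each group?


Find max of each group:
  Group 1: [25, 1, 36, 19, 24] -> max = 36
  Group 2: [21, 23, 50] -> max = 50
Maxes: [36, 50]
Minimum of maxes = 36
Final answer: 36


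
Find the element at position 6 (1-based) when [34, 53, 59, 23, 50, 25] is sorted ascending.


Sort ascending: [23, 25, 34, 50, 53, 59]
The 6th element (1-indexed) is at index 5.
Value = 59
Final answer: 59


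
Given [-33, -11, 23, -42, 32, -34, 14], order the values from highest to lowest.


Original list: [-33, -11, 23, -42, 32, -34, 14]
Repeatedly take the largest remaining element:
  Remaining [-33, -11, 23, -42, 32, -34, 14] -> largest is 32
  Remaining [-33, -11, 23, -42, -34, 14] -> largest is 23
  Remaining [-33, -11, -42, -34, 14] -> largest is 14
  Remaining [-33, -11, -42, -34] -> largest is -11
  Remaining [-33, -42, -34] -> largest is -33
  Remaining [-42, -34] -> largest is -34
  Remaining [-42] -> largest is -42
Collecting the picks in order gives the descending list.
Final answer: [32, 23, 14, -11, -33, -34, -42]


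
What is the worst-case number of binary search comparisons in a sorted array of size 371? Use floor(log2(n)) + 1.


Binary search halves the search space each step.
Maximum comparisons = floor(log2(371)) + 1
log2(371) = 8.5353
floor(log2(371)) = 8, so 8 + 1 = 9
Final answer: 9


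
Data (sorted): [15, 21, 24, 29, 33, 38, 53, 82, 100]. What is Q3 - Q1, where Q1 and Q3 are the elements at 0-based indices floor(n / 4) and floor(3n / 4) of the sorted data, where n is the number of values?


The data has n = 9 elements.
Q1 index = floor(9 / 4) = floor(2.25) = 2; Q3 index = floor(3 * 9 / 4) = floor(6.75) = 6
Q1 = element at index 2 = 24
Q3 = element at index 6 = 53
IQR = 53 - 24 = 29
Final answer: 29


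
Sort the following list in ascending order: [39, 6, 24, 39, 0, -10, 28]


Original list: [39, 6, 24, 39, 0, -10, 28]
Repeatedly take the smallest remaining element:
  Remaining [39, 6, 24, 39, 0, -10, 28] -> smallest is -10
  Remaining [39, 6, 24, 39, 0, 28] -> smallest is 0
  Remaining [39, 6, 24, 39, 28] -> smallest is 6
  Remaining [39, 24, 39, 28] -> smallest is 24
  Remaining [39, 39, 28] -> smallest is 28
  Remaining [39, 39] -> smallest is 39
  Remaining [39] -> smallest is 39
Collecting the picks in order gives the sorted list.
Final answer: [-10, 0, 6, 24, 28, 39, 39]


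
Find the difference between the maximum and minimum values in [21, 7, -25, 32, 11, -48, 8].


Maximum value: 32
Minimum value: -48
Range = 32 - (-48) = 80
Final answer: 80


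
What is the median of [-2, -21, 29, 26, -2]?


First, sort the list: [-21, -2, -2, 26, 29]
The list has 5 elements (odd count).
The middle index is 2 (0-based), and the element there is -2.
Final answer: -2


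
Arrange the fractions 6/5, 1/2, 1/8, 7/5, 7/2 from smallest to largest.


Convert to decimal for comparison:
  6/5 = 1.2
  1/2 = 0.5
  1/8 = 0.125
  7/5 = 1.4
  7/2 = 3.5
Decimals in increasing order: 0.125 < 0.5 < 1.2 < 1.4 < 3.5
Writing each back as its fraction gives the sorted order.
Final answer: 1/8, 1/2, 6/5, 7/5, 7/2


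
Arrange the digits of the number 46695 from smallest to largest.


The number 46695 has digits: 4, 6, 6, 9, 5
Sorted: 4, 5, 6, 6, 9
Joining the sorted digits gives the result.
Final answer: 45669


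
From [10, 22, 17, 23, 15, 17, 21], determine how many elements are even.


Check each element:
  10 is even
  22 is even
  17 is odd
  23 is odd
  15 is odd
  17 is odd
  21 is odd
Evens: [10, 22]
Count of evens = 2
Final answer: 2


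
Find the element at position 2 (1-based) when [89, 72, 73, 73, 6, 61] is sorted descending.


Sort descending: [89, 73, 73, 72, 61, 6]
The 2nd element (1-indexed) is at index 1.
Value = 73
Final answer: 73


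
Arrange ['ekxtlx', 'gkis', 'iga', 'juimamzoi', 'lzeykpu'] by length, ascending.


Compute lengths:
  'ekxtlx' has length 6
  'gkis' has length 4
  'iga' has length 3
  'juimamzoi' has length 9
  'lzeykpu' has length 7
Lengths in increasing order: 3 < 4 < 6 < 7 < 9
Listing the words in that order gives the answer.
Final answer: ['iga', 'gkis', 'ekxtlx', 'lzeykpu', 'juimamzoi']


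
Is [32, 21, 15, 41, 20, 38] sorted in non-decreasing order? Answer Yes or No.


Check consecutive pairs:
  32 <= 21? False
  21 <= 15? False
  15 <= 41? True
  41 <= 20? False
  20 <= 38? True
3 consecutive pair(s) are out of order, so the list is not sorted.
Final answer: No


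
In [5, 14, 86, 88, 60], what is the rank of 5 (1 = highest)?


Sort descending: [88, 86, 60, 14, 5]
Find 5 in the sorted list.
5 is at position 5.
Final answer: 5


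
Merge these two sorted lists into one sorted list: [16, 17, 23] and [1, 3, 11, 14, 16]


List A: [16, 17, 23]
List B: [1, 3, 11, 14, 16]
Repeatedly compare the front elements and take the smaller:
  16 vs 1 -> take 1
  16 vs 3 -> take 3
  16 vs 11 -> take 11
  16 vs 14 -> take 14
  16 vs 16 -> take 16
  17 vs 16 -> take 16
  B is exhausted; append the rest of A: [17, 23]
Final answer: [1, 3, 11, 14, 16, 16, 17, 23]


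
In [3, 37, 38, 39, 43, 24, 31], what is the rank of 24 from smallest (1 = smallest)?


Sort ascending: [3, 24, 31, 37, 38, 39, 43]
Find 24 in the sorted list.
24 is at position 2 (1-indexed).
Final answer: 2


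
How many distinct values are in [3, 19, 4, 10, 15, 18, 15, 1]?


List all unique values:
Distinct values: [1, 3, 4, 10, 15, 18, 19]
Count = 7
Final answer: 7


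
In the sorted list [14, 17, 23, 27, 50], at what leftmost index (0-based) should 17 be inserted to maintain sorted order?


List is sorted: [14, 17, 23, 27, 50]
We need the leftmost position where 17 can be inserted, i.e. the first index whose element is >= 17 (or the end of the list if none is).
Binary search with low=0, high=5 (0-based indices):
  low=0, high=5, mid=2: a[2]=23 >= 17, so high = 2
  low=0, high=2, mid=1: a[1]=17 >= 17, so high = 1
  low=0, high=1, mid=0: a[0]=14 < 17, so low = 1
Now low = high = 1, so the insertion index is 1.
Final answer: 1


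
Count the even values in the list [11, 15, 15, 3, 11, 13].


Check each element:
  11 is odd
  15 is odd
  15 is odd
  3 is odd
  11 is odd
  13 is odd
Evens: []
Count of evens = 0
Final answer: 0


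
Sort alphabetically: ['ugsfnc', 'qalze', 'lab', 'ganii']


Compare strings character by character (the first differing letter decides):
  'ganii' < 'lab' since 'g' < 'l' at position 1
  'lab' < 'qalze' since 'l' < 'q' at position 1
  'qalze' < 'ugsfnc' since 'q' < 'u' at position 1
Chaining these comparisons gives the alphabetical order.
Final answer: ['ganii', 'lab', 'qalze', 'ugsfnc']


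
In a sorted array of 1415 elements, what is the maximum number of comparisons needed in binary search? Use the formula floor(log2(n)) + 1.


Binary search halves the search space each step.
Maximum comparisons = floor(log2(1415)) + 1
log2(1415) = 10.4666
floor(log2(1415)) = 10, so 10 + 1 = 11
Final answer: 11


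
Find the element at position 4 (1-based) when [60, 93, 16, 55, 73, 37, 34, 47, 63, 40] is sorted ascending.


Sort ascending: [16, 34, 37, 40, 47, 55, 60, 63, 73, 93]
The 4th element (1-indexed) is at index 3.
Value = 40
Final answer: 40


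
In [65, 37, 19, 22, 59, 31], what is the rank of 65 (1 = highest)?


Sort descending: [65, 59, 37, 31, 22, 19]
Find 65 in the sorted list.
65 is at position 1.
Final answer: 1


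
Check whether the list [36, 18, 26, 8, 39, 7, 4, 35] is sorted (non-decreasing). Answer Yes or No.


Check consecutive pairs:
  36 <= 18? False
  18 <= 26? True
  26 <= 8? False
  8 <= 39? True
  39 <= 7? False
  7 <= 4? False
  4 <= 35? True
4 consecutive pair(s) are out of order, so the list is not sorted.
Final answer: No


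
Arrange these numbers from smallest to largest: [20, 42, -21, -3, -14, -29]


Original list: [20, 42, -21, -3, -14, -29]
Repeatedly take the smallest remaining element:
  Remaining [20, 42, -21, -3, -14, -29] -> smallest is -29
  Remaining [20, 42, -21, -3, -14] -> smallest is -21
  Remaining [20, 42, -3, -14] -> smallest is -14
  Remaining [20, 42, -3] -> smallest is -3
  Remaining [20, 42] -> smallest is 20
  Remaining [42] -> smallest is 42
Collecting the picks in order gives the sorted list.
Final answer: [-29, -21, -14, -3, 20, 42]


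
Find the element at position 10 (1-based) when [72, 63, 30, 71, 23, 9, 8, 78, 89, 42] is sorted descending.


Sort descending: [89, 78, 72, 71, 63, 42, 30, 23, 9, 8]
The 10th element (1-indexed) is at index 9.
Value = 8
Final answer: 8


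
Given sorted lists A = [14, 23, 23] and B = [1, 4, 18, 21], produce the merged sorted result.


List A: [14, 23, 23]
List B: [1, 4, 18, 21]
Repeatedly compare the front elements and take the smaller:
  14 vs 1 -> take 1
  14 vs 4 -> take 4
  14 vs 18 -> take 14
  23 vs 18 -> take 18
  23 vs 21 -> take 21
  B is exhausted; append the rest of A: [23, 23]
Final answer: [1, 4, 14, 18, 21, 23, 23]


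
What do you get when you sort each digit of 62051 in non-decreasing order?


The number 62051 has digits: 6, 2, 0, 5, 1
Sorted: 0, 1, 2, 5, 6
Joining the sorted digits gives the result.
Final answer: 01256


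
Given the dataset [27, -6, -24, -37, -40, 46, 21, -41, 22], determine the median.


First, sort the list: [-41, -40, -37, -24, -6, 21, 22, 27, 46]
The list has 9 elements (odd count).
The middle index is 4 (0-based), and the element there is -6.
Final answer: -6


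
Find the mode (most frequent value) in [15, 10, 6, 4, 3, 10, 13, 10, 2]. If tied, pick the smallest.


Count the frequency of each value:
  2 appears 1 time(s)
  3 appears 1 time(s)
  4 appears 1 time(s)
  6 appears 1 time(s)
  10 appears 3 time(s)
  13 appears 1 time(s)
  15 appears 1 time(s)
Maximum frequency is 3.
Only 10 reaches that frequency, so it is the mode.
Final answer: 10


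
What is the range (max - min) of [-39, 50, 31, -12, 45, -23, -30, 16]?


Maximum value: 50
Minimum value: -39
Range = 50 - (-39) = 89
Final answer: 89


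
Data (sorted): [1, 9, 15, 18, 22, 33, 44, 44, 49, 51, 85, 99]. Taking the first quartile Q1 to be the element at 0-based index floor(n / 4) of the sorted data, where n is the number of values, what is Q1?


The list has n = 12 elements.
Q1 index = floor(12 / 4) = floor(3) = 3
Counting from index 0 in the sorted data, the element at index 3 is 18.
Final answer: 18


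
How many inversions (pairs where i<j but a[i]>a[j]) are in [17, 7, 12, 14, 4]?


For each element, count the later elements that are smaller than it:
  17 (index 0): smaller elements after it = [7, 12, 14, 4] -> 4
  7 (index 1): smaller elements after it = [4] -> 1
  12 (index 2): smaller elements after it = [4] -> 1
  14 (index 3): smaller elements after it = [4] -> 1
Total inversions = 4 + 1 + 1 + 1 = 7
Final answer: 7


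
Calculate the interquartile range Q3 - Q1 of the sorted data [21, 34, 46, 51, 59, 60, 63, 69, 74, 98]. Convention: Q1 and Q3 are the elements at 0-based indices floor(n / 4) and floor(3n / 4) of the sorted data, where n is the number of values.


The data has n = 10 elements.
Q1 index = floor(10 / 4) = floor(2.5) = 2; Q3 index = floor(3 * 10 / 4) = floor(7.5) = 7
Q1 = element at index 2 = 46
Q3 = element at index 7 = 69
IQR = 69 - 46 = 23
Final answer: 23


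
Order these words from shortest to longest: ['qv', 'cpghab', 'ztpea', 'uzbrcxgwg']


Compute lengths:
  'qv' has length 2
  'cpghab' has length 6
  'ztpea' has length 5
  'uzbrcxgwg' has length 9
Lengths in increasing order: 2 < 5 < 6 < 9
Listing the words in that order gives the answer.
Final answer: ['qv', 'ztpea', 'cpghab', 'uzbrcxgwg']


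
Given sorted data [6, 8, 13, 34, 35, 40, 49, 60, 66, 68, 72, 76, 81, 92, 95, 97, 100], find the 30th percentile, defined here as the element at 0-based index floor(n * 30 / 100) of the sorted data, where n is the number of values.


The dataset has n = 17 elements.
Index = floor(17 * 30 / 100) = floor(510 / 100) = floor(5.1) = 5
Counting from index 0 in the sorted data, the element at index 5 is 40.
Final answer: 40


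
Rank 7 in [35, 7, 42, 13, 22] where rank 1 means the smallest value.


Sort ascending: [7, 13, 22, 35, 42]
Find 7 in the sorted list.
7 is at position 1 (1-indexed).
Final answer: 1


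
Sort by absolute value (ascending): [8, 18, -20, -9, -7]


Compute absolute values:
  |8| = 8
  |18| = 18
  |-20| = 20
  |-9| = 9
  |-7| = 7
Absolute values in increasing order: 7 < 8 < 9 < 18 < 20
Listing the original numbers in that order gives the answer.
Final answer: [-7, 8, -9, 18, -20]


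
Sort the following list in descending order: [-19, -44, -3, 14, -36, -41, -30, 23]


Original list: [-19, -44, -3, 14, -36, -41, -30, 23]
Repeatedly take the largest remaining element:
  Remaining [-19, -44, -3, 14, -36, -41, -30, 23] -> largest is 23
  Remaining [-19, -44, -3, 14, -36, -41, -30] -> largest is 14
  Remaining [-19, -44, -3, -36, -41, -30] -> largest is -3
  Remaining [-19, -44, -36, -41, -30] -> largest is -19
  Remaining [-44, -36, -41, -30] -> largest is -30
  Remaining [-44, -36, -41] -> largest is -36
  Remaining [-44, -41] -> largest is -41
  Remaining [-44] -> largest is -44
Collecting the picks in order gives the descending list.
Final answer: [23, 14, -3, -19, -30, -36, -41, -44]


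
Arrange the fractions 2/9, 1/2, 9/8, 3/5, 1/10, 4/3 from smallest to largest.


Convert to decimal for comparison:
  2/9 = 0.2222
  1/2 = 0.5
  9/8 = 1.125
  3/5 = 0.6
  1/10 = 0.1
  4/3 = 1.3333
Decimals in increasing order: 0.1 < 0.2222 < 0.5 < 0.6 < 1.125 < 1.3333
Writing each back as its fraction gives the sorted order.
Final answer: 1/10, 2/9, 1/2, 3/5, 9/8, 4/3


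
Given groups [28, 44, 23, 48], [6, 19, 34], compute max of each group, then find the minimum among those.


Find max of each group:
  Group 1: [28, 44, 23, 48] -> max = 48
  Group 2: [6, 19, 34] -> max = 34
Maxes: [48, 34]
Minimum of maxes = 34
Final answer: 34


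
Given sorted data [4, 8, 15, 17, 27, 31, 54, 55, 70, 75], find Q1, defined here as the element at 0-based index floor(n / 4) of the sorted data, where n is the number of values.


The list has n = 10 elements.
Q1 index = floor(10 / 4) = floor(2.5) = 2
Counting from index 0 in the sorted data, the element at index 2 is 15.
Final answer: 15


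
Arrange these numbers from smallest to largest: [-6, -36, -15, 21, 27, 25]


Original list: [-6, -36, -15, 21, 27, 25]
Repeatedly take the smallest remaining element:
  Remaining [-6, -36, -15, 21, 27, 25] -> smallest is -36
  Remaining [-6, -15, 21, 27, 25] -> smallest is -15
  Remaining [-6, 21, 27, 25] -> smallest is -6
  Remaining [21, 27, 25] -> smallest is 21
  Remaining [27, 25] -> smallest is 25
  Remaining [27] -> smallest is 27
Collecting the picks in order gives the sorted list.
Final answer: [-36, -15, -6, 21, 25, 27]


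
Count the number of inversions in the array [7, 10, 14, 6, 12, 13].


For each element, count the later elements that are smaller than it:
  7 (index 0): smaller elements after it = [6] -> 1
  10 (index 1): smaller elements after it = [6] -> 1
  14 (index 2): smaller elements after it = [6, 12, 13] -> 3
  6 (index 3): smaller elements after it = [] -> 0
  12 (index 4): smaller elements after it = [] -> 0
Total inversions = 1 + 1 + 3 + 0 + 0 = 5
Final answer: 5


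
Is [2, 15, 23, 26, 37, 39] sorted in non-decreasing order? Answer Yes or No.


Check consecutive pairs:
  2 <= 15? True
  15 <= 23? True
  23 <= 26? True
  26 <= 37? True
  37 <= 39? True
Every consecutive pair is in order, so the list is non-decreasing.
Final answer: Yes


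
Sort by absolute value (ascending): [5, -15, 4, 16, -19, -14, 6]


Compute absolute values:
  |5| = 5
  |-15| = 15
  |4| = 4
  |16| = 16
  |-19| = 19
  |-14| = 14
  |6| = 6
Absolute values in increasing order: 4 < 5 < 6 < 14 < 15 < 16 < 19
Listing the original numbers in that order gives the answer.
Final answer: [4, 5, 6, -14, -15, 16, -19]


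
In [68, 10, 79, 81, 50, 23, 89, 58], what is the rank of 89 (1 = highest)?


Sort descending: [89, 81, 79, 68, 58, 50, 23, 10]
Find 89 in the sorted list.
89 is at position 1.
Final answer: 1


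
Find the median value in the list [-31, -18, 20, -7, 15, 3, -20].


First, sort the list: [-31, -20, -18, -7, 3, 15, 20]
The list has 7 elements (odd count).
The middle index is 3 (0-based), and the element there is -7.
Final answer: -7


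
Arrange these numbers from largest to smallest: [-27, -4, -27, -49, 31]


Original list: [-27, -4, -27, -49, 31]
Repeatedly take the largest remaining element:
  Remaining [-27, -4, -27, -49, 31] -> largest is 31
  Remaining [-27, -4, -27, -49] -> largest is -4
  Remaining [-27, -27, -49] -> largest is -27
  Remaining [-27, -49] -> largest is -27
  Remaining [-49] -> largest is -49
Collecting the picks in order gives the descending list.
Final answer: [31, -4, -27, -27, -49]


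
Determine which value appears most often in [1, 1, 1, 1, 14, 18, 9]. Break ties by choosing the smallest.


Count the frequency of each value:
  1 appears 4 time(s)
  9 appears 1 time(s)
  14 appears 1 time(s)
  18 appears 1 time(s)
Maximum frequency is 4.
Only 1 reaches that frequency, so it is the mode.
Final answer: 1


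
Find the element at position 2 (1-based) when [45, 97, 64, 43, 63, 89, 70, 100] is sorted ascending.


Sort ascending: [43, 45, 63, 64, 70, 89, 97, 100]
The 2nd element (1-indexed) is at index 1.
Value = 45
Final answer: 45


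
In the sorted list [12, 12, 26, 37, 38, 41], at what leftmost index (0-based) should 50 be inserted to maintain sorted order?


List is sorted: [12, 12, 26, 37, 38, 41]
We need the leftmost position where 50 can be inserted, i.e. the first index whose element is >= 50 (or the end of the list if none is).
Binary search with low=0, high=6 (0-based indices):
  low=0, high=6, mid=3: a[3]=37 < 50, so low = 4
  low=4, high=6, mid=5: a[5]=41 < 50, so low = 6
Now low = high = 6, so the insertion index is 6.
Final answer: 6


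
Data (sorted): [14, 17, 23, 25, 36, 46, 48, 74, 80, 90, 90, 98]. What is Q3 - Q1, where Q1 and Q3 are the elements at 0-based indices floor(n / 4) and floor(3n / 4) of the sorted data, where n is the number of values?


The data has n = 12 elements.
Q1 index = floor(12 / 4) = floor(3) = 3; Q3 index = floor(3 * 12 / 4) = floor(9) = 9
Q1 = element at index 3 = 25
Q3 = element at index 9 = 90
IQR = 90 - 25 = 65
Final answer: 65


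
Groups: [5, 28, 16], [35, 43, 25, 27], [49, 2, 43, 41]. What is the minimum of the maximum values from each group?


Find max of each group:
  Group 1: [5, 28, 16] -> max = 28
  Group 2: [35, 43, 25, 27] -> max = 43
  Group 3: [49, 2, 43, 41] -> max = 49
Maxes: [28, 43, 49]
Minimum of maxes = 28
Final answer: 28


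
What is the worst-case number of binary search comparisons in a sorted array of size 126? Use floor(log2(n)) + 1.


Binary search halves the search space each step.
Maximum comparisons = floor(log2(126)) + 1
log2(126) = 6.9773
floor(log2(126)) = 6, so 6 + 1 = 7
Final answer: 7


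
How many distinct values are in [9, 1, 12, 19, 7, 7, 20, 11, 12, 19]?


List all unique values:
Distinct values: [1, 7, 9, 11, 12, 19, 20]
Count = 7
Final answer: 7


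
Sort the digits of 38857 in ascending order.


The number 38857 has digits: 3, 8, 8, 5, 7
Sorted: 3, 5, 7, 8, 8
Joining the sorted digits gives the result.
Final answer: 35788


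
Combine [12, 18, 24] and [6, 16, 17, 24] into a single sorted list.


List A: [12, 18, 24]
List B: [6, 16, 17, 24]
Repeatedly compare the front elements and take the smaller:
  12 vs 6 -> take 6
  12 vs 16 -> take 12
  18 vs 16 -> take 16
  18 vs 17 -> take 17
  18 vs 24 -> take 18
  24 vs 24 -> take 24
  A is exhausted; append the rest of B: [24]
Final answer: [6, 12, 16, 17, 18, 24, 24]


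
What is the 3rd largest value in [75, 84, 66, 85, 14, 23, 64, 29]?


Sort descending: [85, 84, 75, 66, 64, 29, 23, 14]
The 3rd element (1-indexed) is at index 2.
Value = 75
Final answer: 75


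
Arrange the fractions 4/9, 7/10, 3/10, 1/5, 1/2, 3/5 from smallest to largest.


Convert to decimal for comparison:
  4/9 = 0.4444
  7/10 = 0.7
  3/10 = 0.3
  1/5 = 0.2
  1/2 = 0.5
  3/5 = 0.6
Decimals in increasing order: 0.2 < 0.3 < 0.4444 < 0.5 < 0.6 < 0.7
Writing each back as its fraction gives the sorted order.
Final answer: 1/5, 3/10, 4/9, 1/2, 3/5, 7/10


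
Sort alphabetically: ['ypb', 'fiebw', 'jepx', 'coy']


Compare strings character by character (the first differing letter decides):
  'coy' < 'fiebw' since 'c' < 'f' at position 1
  'fiebw' < 'jepx' since 'f' < 'j' at position 1
  'jepx' < 'ypb' since 'j' < 'y' at position 1
Chaining these comparisons gives the alphabetical order.
Final answer: ['coy', 'fiebw', 'jepx', 'ypb']


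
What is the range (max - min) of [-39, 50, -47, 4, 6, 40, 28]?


Maximum value: 50
Minimum value: -47
Range = 50 - (-47) = 97
Final answer: 97


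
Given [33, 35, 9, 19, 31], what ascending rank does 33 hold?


Sort ascending: [9, 19, 31, 33, 35]
Find 33 in the sorted list.
33 is at position 4 (1-indexed).
Final answer: 4


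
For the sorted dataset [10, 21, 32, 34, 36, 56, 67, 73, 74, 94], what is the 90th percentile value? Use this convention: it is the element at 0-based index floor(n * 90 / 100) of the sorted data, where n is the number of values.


The dataset has n = 10 elements.
Index = floor(10 * 90 / 100) = floor(900 / 100) = floor(9) = 9
Counting from index 0 in the sorted data, the element at index 9 is 94.
Final answer: 94


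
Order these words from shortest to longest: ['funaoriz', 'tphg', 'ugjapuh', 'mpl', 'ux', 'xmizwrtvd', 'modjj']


Compute lengths:
  'funaoriz' has length 8
  'tphg' has length 4
  'ugjapuh' has length 7
  'mpl' has length 3
  'ux' has length 2
  'xmizwrtvd' has length 9
  'modjj' has length 5
Lengths in increasing order: 2 < 3 < 4 < 5 < 7 < 8 < 9
Listing the words in that order gives the answer.
Final answer: ['ux', 'mpl', 'tphg', 'modjj', 'ugjapuh', 'funaoriz', 'xmizwrtvd']


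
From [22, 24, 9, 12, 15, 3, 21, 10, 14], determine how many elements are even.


Check each element:
  22 is even
  24 is even
  9 is odd
  12 is even
  15 is odd
  3 is odd
  21 is odd
  10 is even
  14 is even
Evens: [22, 24, 12, 10, 14]
Count of evens = 5
Final answer: 5


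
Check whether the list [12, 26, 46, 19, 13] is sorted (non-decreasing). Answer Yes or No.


Check consecutive pairs:
  12 <= 26? True
  26 <= 46? True
  46 <= 19? False
  19 <= 13? False
2 consecutive pair(s) are out of order, so the list is not sorted.
Final answer: No


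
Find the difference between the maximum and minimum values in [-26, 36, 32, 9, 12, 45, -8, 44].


Maximum value: 45
Minimum value: -26
Range = 45 - (-26) = 71
Final answer: 71


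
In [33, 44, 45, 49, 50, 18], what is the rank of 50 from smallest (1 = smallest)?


Sort ascending: [18, 33, 44, 45, 49, 50]
Find 50 in the sorted list.
50 is at position 6 (1-indexed).
Final answer: 6


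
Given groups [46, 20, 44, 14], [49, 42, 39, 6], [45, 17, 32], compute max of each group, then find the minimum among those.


Find max of each group:
  Group 1: [46, 20, 44, 14] -> max = 46
  Group 2: [49, 42, 39, 6] -> max = 49
  Group 3: [45, 17, 32] -> max = 45
Maxes: [46, 49, 45]
Minimum of maxes = 45
Final answer: 45


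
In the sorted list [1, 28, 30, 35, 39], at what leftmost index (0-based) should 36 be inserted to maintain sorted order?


List is sorted: [1, 28, 30, 35, 39]
We need the leftmost position where 36 can be inserted, i.e. the first index whose element is >= 36 (or the end of the list if none is).
Binary search with low=0, high=5 (0-based indices):
  low=0, high=5, mid=2: a[2]=30 < 36, so low = 3
  low=3, high=5, mid=4: a[4]=39 >= 36, so high = 4
  low=3, high=4, mid=3: a[3]=35 < 36, so low = 4
Now low = high = 4, so the insertion index is 4.
Final answer: 4


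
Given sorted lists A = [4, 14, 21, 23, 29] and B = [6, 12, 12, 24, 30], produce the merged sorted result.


List A: [4, 14, 21, 23, 29]
List B: [6, 12, 12, 24, 30]
Repeatedly compare the front elements and take the smaller:
  4 vs 6 -> take 4
  14 vs 6 -> take 6
  14 vs 12 -> take 12
  14 vs 12 -> take 12
  14 vs 24 -> take 14
  21 vs 24 -> take 21
  23 vs 24 -> take 23
  29 vs 24 -> take 24
  29 vs 30 -> take 29
  A is exhausted; append the rest of B: [30]
Final answer: [4, 6, 12, 12, 14, 21, 23, 24, 29, 30]


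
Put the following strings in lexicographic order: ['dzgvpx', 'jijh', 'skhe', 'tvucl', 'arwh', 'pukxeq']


Compare strings character by character (the first differing letter decides):
  'arwh' < 'dzgvpx' since 'a' < 'd' at position 1
  'dzgvpx' < 'jijh' since 'd' < 'j' at position 1
  'jijh' < 'pukxeq' since 'j' < 'p' at position 1
  'pukxeq' < 'skhe' since 'p' < 's' at position 1
  'skhe' < 'tvucl' since 's' < 't' at position 1
Chaining these comparisons gives the alphabetical order.
Final answer: ['arwh', 'dzgvpx', 'jijh', 'pukxeq', 'skhe', 'tvucl']


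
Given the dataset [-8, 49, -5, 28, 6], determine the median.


First, sort the list: [-8, -5, 6, 28, 49]
The list has 5 elements (odd count).
The middle index is 2 (0-based), and the element there is 6.
Final answer: 6


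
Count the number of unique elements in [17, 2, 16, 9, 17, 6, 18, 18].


List all unique values:
Distinct values: [2, 6, 9, 16, 17, 18]
Count = 6
Final answer: 6


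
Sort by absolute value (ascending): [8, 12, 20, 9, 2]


Compute absolute values:
  |8| = 8
  |12| = 12
  |20| = 20
  |9| = 9
  |2| = 2
Absolute values in increasing order: 2 < 8 < 9 < 12 < 20
Listing the original numbers in that order gives the answer.
Final answer: [2, 8, 9, 12, 20]


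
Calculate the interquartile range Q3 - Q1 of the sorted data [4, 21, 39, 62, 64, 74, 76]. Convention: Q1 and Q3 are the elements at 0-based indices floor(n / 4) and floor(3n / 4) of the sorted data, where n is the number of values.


The data has n = 7 elements.
Q1 index = floor(7 / 4) = floor(1.75) = 1; Q3 index = floor(3 * 7 / 4) = floor(5.25) = 5
Q1 = element at index 1 = 21
Q3 = element at index 5 = 74
IQR = 74 - 21 = 53
Final answer: 53


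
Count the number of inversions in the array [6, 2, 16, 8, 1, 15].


For each element, count the later elements that are smaller than it:
  6 (index 0): smaller elements after it = [2, 1] -> 2
  2 (index 1): smaller elements after it = [1] -> 1
  16 (index 2): smaller elements after it = [8, 1, 15] -> 3
  8 (index 3): smaller elements after it = [1] -> 1
  1 (index 4): smaller elements after it = [] -> 0
Total inversions = 2 + 1 + 3 + 1 + 0 = 7
Final answer: 7


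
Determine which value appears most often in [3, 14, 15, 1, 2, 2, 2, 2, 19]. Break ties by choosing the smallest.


Count the frequency of each value:
  1 appears 1 time(s)
  2 appears 4 time(s)
  3 appears 1 time(s)
  14 appears 1 time(s)
  15 appears 1 time(s)
  19 appears 1 time(s)
Maximum frequency is 4.
Only 2 reaches that frequency, so it is the mode.
Final answer: 2


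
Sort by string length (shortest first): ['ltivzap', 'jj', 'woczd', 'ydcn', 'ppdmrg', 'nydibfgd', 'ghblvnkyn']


Compute lengths:
  'ltivzap' has length 7
  'jj' has length 2
  'woczd' has length 5
  'ydcn' has length 4
  'ppdmrg' has length 6
  'nydibfgd' has length 8
  'ghblvnkyn' has length 9
Lengths in increasing order: 2 < 4 < 5 < 6 < 7 < 8 < 9
Listing the words in that order gives the answer.
Final answer: ['jj', 'ydcn', 'woczd', 'ppdmrg', 'ltivzap', 'nydibfgd', 'ghblvnkyn']


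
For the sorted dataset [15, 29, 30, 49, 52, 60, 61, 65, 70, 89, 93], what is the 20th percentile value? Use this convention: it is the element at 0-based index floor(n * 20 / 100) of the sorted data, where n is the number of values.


The dataset has n = 11 elements.
Index = floor(11 * 20 / 100) = floor(220 / 100) = floor(2.2) = 2
Counting from index 0 in the sorted data, the element at index 2 is 30.
Final answer: 30


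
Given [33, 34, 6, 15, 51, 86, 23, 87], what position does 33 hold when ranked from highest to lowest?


Sort descending: [87, 86, 51, 34, 33, 23, 15, 6]
Find 33 in the sorted list.
33 is at position 5.
Final answer: 5


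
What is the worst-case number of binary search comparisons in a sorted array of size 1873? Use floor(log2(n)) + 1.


Binary search halves the search space each step.
Maximum comparisons = floor(log2(1873)) + 1
log2(1873) = 10.8711
floor(log2(1873)) = 10, so 10 + 1 = 11
Final answer: 11


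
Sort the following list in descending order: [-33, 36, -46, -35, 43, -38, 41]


Original list: [-33, 36, -46, -35, 43, -38, 41]
Repeatedly take the largest remaining element:
  Remaining [-33, 36, -46, -35, 43, -38, 41] -> largest is 43
  Remaining [-33, 36, -46, -35, -38, 41] -> largest is 41
  Remaining [-33, 36, -46, -35, -38] -> largest is 36
  Remaining [-33, -46, -35, -38] -> largest is -33
  Remaining [-46, -35, -38] -> largest is -35
  Remaining [-46, -38] -> largest is -38
  Remaining [-46] -> largest is -46
Collecting the picks in order gives the descending list.
Final answer: [43, 41, 36, -33, -35, -38, -46]


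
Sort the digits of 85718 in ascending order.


The number 85718 has digits: 8, 5, 7, 1, 8
Sorted: 1, 5, 7, 8, 8
Joining the sorted digits gives the result.
Final answer: 15788


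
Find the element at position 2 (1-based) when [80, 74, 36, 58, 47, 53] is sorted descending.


Sort descending: [80, 74, 58, 53, 47, 36]
The 2nd element (1-indexed) is at index 1.
Value = 74
Final answer: 74


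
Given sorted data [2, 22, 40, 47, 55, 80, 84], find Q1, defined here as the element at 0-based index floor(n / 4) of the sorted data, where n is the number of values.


The list has n = 7 elements.
Q1 index = floor(7 / 4) = floor(1.75) = 1
Counting from index 0 in the sorted data, the element at index 1 is 22.
Final answer: 22


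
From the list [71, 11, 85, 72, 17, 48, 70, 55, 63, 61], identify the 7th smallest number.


Sort ascending: [11, 17, 48, 55, 61, 63, 70, 71, 72, 85]
The 7th element (1-indexed) is at index 6.
Value = 70
Final answer: 70


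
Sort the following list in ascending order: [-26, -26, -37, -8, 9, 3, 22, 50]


Original list: [-26, -26, -37, -8, 9, 3, 22, 50]
Repeatedly take the smallest remaining element:
  Remaining [-26, -26, -37, -8, 9, 3, 22, 50] -> smallest is -37
  Remaining [-26, -26, -8, 9, 3, 22, 50] -> smallest is -26
  Remaining [-26, -8, 9, 3, 22, 50] -> smallest is -26
  Remaining [-8, 9, 3, 22, 50] -> smallest is -8
  Remaining [9, 3, 22, 50] -> smallest is 3
  Remaining [9, 22, 50] -> smallest is 9
  Remaining [22, 50] -> smallest is 22
  Remaining [50] -> smallest is 50
Collecting the picks in order gives the sorted list.
Final answer: [-37, -26, -26, -8, 3, 9, 22, 50]


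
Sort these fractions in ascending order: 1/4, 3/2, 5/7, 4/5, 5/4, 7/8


Convert to decimal for comparison:
  1/4 = 0.25
  3/2 = 1.5
  5/7 = 0.7143
  4/5 = 0.8
  5/4 = 1.25
  7/8 = 0.875
Decimals in increasing order: 0.25 < 0.7143 < 0.8 < 0.875 < 1.25 < 1.5
Writing each back as its fraction gives the sorted order.
Final answer: 1/4, 5/7, 4/5, 7/8, 5/4, 3/2


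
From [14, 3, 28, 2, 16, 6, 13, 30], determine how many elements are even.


Check each element:
  14 is even
  3 is odd
  28 is even
  2 is even
  16 is even
  6 is even
  13 is odd
  30 is even
Evens: [14, 28, 2, 16, 6, 30]
Count of evens = 6
Final answer: 6


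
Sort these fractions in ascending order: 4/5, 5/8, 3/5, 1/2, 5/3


Convert to decimal for comparison:
  4/5 = 0.8
  5/8 = 0.625
  3/5 = 0.6
  1/2 = 0.5
  5/3 = 1.6667
Decimals in increasing order: 0.5 < 0.6 < 0.625 < 0.8 < 1.6667
Writing each back as its fraction gives the sorted order.
Final answer: 1/2, 3/5, 5/8, 4/5, 5/3


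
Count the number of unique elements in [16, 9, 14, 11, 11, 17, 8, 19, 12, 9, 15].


List all unique values:
Distinct values: [8, 9, 11, 12, 14, 15, 16, 17, 19]
Count = 9
Final answer: 9


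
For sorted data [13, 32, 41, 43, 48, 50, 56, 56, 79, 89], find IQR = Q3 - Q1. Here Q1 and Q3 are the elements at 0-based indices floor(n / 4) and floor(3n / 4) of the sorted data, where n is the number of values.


The data has n = 10 elements.
Q1 index = floor(10 / 4) = floor(2.5) = 2; Q3 index = floor(3 * 10 / 4) = floor(7.5) = 7
Q1 = element at index 2 = 41
Q3 = element at index 7 = 56
IQR = 56 - 41 = 15
Final answer: 15


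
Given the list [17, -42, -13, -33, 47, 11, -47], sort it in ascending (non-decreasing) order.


Original list: [17, -42, -13, -33, 47, 11, -47]
Repeatedly take the smallest remaining element:
  Remaining [17, -42, -13, -33, 47, 11, -47] -> smallest is -47
  Remaining [17, -42, -13, -33, 47, 11] -> smallest is -42
  Remaining [17, -13, -33, 47, 11] -> smallest is -33
  Remaining [17, -13, 47, 11] -> smallest is -13
  Remaining [17, 47, 11] -> smallest is 11
  Remaining [17, 47] -> smallest is 17
  Remaining [47] -> smallest is 47
Collecting the picks in order gives the sorted list.
Final answer: [-47, -42, -33, -13, 11, 17, 47]


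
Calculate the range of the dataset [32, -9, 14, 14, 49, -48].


Maximum value: 49
Minimum value: -48
Range = 49 - (-48) = 97
Final answer: 97


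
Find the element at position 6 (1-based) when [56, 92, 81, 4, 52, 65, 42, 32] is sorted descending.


Sort descending: [92, 81, 65, 56, 52, 42, 32, 4]
The 6th element (1-indexed) is at index 5.
Value = 42
Final answer: 42


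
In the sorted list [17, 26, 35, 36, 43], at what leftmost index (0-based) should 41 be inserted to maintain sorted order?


List is sorted: [17, 26, 35, 36, 43]
We need the leftmost position where 41 can be inserted, i.e. the first index whose element is >= 41 (or the end of the list if none is).
Binary search with low=0, high=5 (0-based indices):
  low=0, high=5, mid=2: a[2]=35 < 41, so low = 3
  low=3, high=5, mid=4: a[4]=43 >= 41, so high = 4
  low=3, high=4, mid=3: a[3]=36 < 41, so low = 4
Now low = high = 4, so the insertion index is 4.
Final answer: 4


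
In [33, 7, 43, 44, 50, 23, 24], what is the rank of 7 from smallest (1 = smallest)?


Sort ascending: [7, 23, 24, 33, 43, 44, 50]
Find 7 in the sorted list.
7 is at position 1 (1-indexed).
Final answer: 1


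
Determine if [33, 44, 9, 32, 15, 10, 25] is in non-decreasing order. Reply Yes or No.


Check consecutive pairs:
  33 <= 44? True
  44 <= 9? False
  9 <= 32? True
  32 <= 15? False
  15 <= 10? False
  10 <= 25? True
3 consecutive pair(s) are out of order, so the list is not sorted.
Final answer: No


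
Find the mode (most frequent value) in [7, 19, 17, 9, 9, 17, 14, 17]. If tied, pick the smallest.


Count the frequency of each value:
  7 appears 1 time(s)
  9 appears 2 time(s)
  14 appears 1 time(s)
  17 appears 3 time(s)
  19 appears 1 time(s)
Maximum frequency is 3.
Only 17 reaches that frequency, so it is the mode.
Final answer: 17


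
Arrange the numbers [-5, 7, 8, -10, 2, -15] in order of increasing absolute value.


Compute absolute values:
  |-5| = 5
  |7| = 7
  |8| = 8
  |-10| = 10
  |2| = 2
  |-15| = 15
Absolute values in increasing order: 2 < 5 < 7 < 8 < 10 < 15
Listing the original numbers in that order gives the answer.
Final answer: [2, -5, 7, 8, -10, -15]
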